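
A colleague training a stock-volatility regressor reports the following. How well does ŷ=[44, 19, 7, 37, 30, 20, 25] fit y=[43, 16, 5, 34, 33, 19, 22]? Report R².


ȳ = 24.5714
SS_res = Σ(y-ŷ)² = 42
SS_tot = Σ(y-ȳ)² = 993.71
R² = 1 - SS_res/SS_tot = 1 - 0.0423 = 0.9577

0.9577


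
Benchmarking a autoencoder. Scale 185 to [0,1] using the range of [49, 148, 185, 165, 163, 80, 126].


min=49, max=185
(185-49)/(185-49) = 136/136 = 1.0

1.0


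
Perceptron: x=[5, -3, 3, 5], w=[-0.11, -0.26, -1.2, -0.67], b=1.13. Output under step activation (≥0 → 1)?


z = (5)·(-0.11) + (-3)·(-0.26) + (3)·(-1.2) + (5)·(-0.67) + 1.13
  = -5.59
step(z) = 0 (z<0)

0


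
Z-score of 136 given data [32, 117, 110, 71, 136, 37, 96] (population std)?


μ = 85.5714, σ = 37.1824
z = (136 - 85.5714)/37.1824 = 1.3562

1.3562


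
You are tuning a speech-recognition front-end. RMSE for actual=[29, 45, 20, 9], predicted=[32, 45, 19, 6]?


MSE = 19/4 = 4.75
RMSE = √(19/4) = 2.1794

2.1794


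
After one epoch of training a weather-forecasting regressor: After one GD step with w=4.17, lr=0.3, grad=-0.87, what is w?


w_new = w - α·∇
= 4.17 - 0.3·-0.87
= 4.17 + 0.261
= 4.431

4.431


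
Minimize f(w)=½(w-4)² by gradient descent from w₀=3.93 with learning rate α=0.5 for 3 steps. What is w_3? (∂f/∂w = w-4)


step 1: grad = 3.93-4 = -0.07; w = 3.93 - 0.5·(-0.07) = 3.965
step 2: grad = 3.965-4 = -0.035; w = 3.965 - 0.5·(-0.035) = 3.9825
step 3: grad = 3.9825-4 = -0.0175; w = 3.9825 - 0.5·(-0.0175) = 3.99125

3.99125


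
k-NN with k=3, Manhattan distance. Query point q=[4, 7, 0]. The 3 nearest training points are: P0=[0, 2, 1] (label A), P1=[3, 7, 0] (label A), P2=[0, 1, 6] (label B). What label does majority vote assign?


d(q,P0) = 10  (label A)
d(q,P1) = 1  (label A)
d(q,P2) = 16  (label B)
Votes: A=2, B=1
Majority → A

A


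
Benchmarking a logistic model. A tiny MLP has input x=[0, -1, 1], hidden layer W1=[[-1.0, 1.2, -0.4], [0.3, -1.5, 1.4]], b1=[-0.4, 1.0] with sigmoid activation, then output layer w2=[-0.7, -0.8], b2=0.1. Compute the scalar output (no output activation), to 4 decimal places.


z1[0] = (-1.0)·(0) + (1.2)·(-1) + (-0.4)·(1) - 0.4 = -2.0
z1[1] = (0.3)·(0) + (-1.5)·(-1) + (1.4)·(1) + 1.0 = 3.9
h = sigmoid(z1) = [0.1192, 0.9802]
output = (-0.7)·(0.1192) + (-0.8)·(0.9802) + 0.1 = -0.7676

-0.7676


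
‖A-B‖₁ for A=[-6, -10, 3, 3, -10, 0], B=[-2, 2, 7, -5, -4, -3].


d = |-6+ 2| + |-10-2| + |3-7| + |3+ 5| + |-10+ 4| + |0+ 3|
  = 4 + 12 + 4 + 8 + 6 + 3
  = 37

37


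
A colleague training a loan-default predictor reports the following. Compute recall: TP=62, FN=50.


Recall = TP/(TP+FN)
= 62/(62+50)
= 62/112 = 55.36%

55.36%


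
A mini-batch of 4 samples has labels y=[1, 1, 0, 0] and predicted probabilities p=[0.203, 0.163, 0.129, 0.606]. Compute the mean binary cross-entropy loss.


L[0] = -ln(0.203) = 1.5945
L[1] = -ln(0.163) = 1.814
L[2] = -ln(1-0.129) = -ln(0.871) = 0.1381
L[3] = -ln(1-0.606) = -ln(0.394) = 0.9314
mean = (1.5945 + 1.814 + 0.1381 + 0.9314)/4 = 1.1195

1.1195


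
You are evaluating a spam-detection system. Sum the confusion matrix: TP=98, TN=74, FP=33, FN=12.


Total = TP + TN + FP + FN
= 98 + 74 + 33 + 12
= 217
(Predicted positive: 131, predicted negative: 86)

217


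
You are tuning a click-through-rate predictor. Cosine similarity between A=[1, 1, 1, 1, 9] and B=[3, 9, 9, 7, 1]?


A·B = 1·3 + 1·9 + 1·9 + 1·7 + 9·1 = 37
‖A‖ = √85 = 9.2195, ‖B‖ = √221 = 14.8661
cos = 37/(√85·√221) = 37/√18785 = 0.27

0.27


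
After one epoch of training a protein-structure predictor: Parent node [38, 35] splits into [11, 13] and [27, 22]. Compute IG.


Parent = [38, 35], H_parent = 0.9988
H_left = 0.995 (n=24), H_right = 0.9925 (n=49)
H_children = (24/73)·0.995 + (49/73)·0.9925 = 0.9933
IG = 0.9988 - 0.9933 = 0.0055

0.0055


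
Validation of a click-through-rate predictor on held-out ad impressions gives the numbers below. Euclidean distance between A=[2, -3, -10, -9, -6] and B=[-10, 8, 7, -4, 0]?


d = √((2+ 10)² + (-3-8)² + (-10-7)² + (-9+ 4)² + (-6-0)²)
  = √(144 + 121 + 289 + 25 + 36)
  = √615 = 24.7992

24.7992


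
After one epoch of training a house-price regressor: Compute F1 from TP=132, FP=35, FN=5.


Precision = 132/167 = 0.7904
Recall = 132/137 = 0.9635
F1 = 2·P·R/(P+R) = 2·TP/(2·TP+FP+FN) = 264/(264+35+5) = 264/304 = 0.8684

0.8684


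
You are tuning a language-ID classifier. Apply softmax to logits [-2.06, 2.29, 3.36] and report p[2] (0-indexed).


Exponentials: e^-2.06=0.1275, e^2.29=9.8749, e^3.36=28.7892
Sum = 38.7916
Softmax = [0.0033, 0.2546, 0.7422]
p[2] = 28.7892/38.7916 = 0.7422

0.7422


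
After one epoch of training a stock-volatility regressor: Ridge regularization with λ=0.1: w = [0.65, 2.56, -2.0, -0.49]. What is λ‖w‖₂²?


‖w‖₂² = (0.65)² + (2.56)² + (-2.0)² + (-0.49)²
     = 0.4225 + 6.5536 + 4 + 0.2401
     = 11.2162
λ·‖w‖₂² = 0.1·11.2162 = 1.12162

1.12162


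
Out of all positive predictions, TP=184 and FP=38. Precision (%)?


Precision = TP/(TP+FP)
= 184/(184+38)
= 184/222 = 82.88%

82.88%


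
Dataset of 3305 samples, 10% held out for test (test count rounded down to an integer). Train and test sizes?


Test = ⌊3305·10/100⌋ = 330
Train = 3305 - 330 = 2975

Train: 2975, Test: 330


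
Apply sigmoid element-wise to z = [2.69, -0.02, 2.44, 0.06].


σ(2.69) = 1/(1+e^-2.69) = 0.9364
σ(-0.02) = 1/(1+e^0.02) = 0.495
σ(2.44) = 1/(1+e^-2.44) = 0.9198
σ(0.06) = 1/(1+e^-0.06) = 0.515
result = [0.9364, 0.495, 0.9198, 0.515]

[0.9364, 0.495, 0.9198, 0.515]


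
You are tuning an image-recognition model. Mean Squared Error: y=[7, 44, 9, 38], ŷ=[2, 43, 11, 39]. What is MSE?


Squared errors: (7-2)²=25, (44-43)²=1, (9-11)²=4, (38-39)²=1
Sum = 31
MSE = 31/4 = 31/4

31/4


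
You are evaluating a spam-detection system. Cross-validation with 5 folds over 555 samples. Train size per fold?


Fold size = 555/5 = 111
Training per fold = 555 - 111 = 444

444


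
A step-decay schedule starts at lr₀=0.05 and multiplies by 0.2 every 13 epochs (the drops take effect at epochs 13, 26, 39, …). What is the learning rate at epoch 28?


n_drops = ⌊28/13⌋ = 2
lr = 0.05·0.2^2 = 0.05·0.04 = 0.002

0.002


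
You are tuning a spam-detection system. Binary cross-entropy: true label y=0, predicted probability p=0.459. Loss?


BCE = -[y·ln(p) + (1-y)·ln(1-p)]
= -0 - 1·ln(1-0.459)
= -ln(0.541) = 0.6143

0.6143


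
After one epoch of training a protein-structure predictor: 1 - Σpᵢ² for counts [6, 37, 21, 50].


Probabilities: [6/114, 37/114, 21/114, 50/114] ≈ [0.0526, 0.3246, 0.1842, 0.4386]
Σpᵢ² = (36 + 1369 + 441 + 2500)/114² = 4346/12996
Gini = 1 - Σpᵢ² = 1 - 4346/12996 = 0.6656

0.6656


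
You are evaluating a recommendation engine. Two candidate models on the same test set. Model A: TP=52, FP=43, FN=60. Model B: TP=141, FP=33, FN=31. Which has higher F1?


Model A: P=52/95=0.5474, R=52/112=0.4643, F1=2PR/(P+R)=2TP/(2TP+FP+FN)=104/207=0.5024
Model B: P=141/174=0.8103, R=141/172=0.8198, F1=2PR/(P+R)=2TP/(2TP+FP+FN)=282/346=0.815
0.5024 < 0.815 → Model B

Model B


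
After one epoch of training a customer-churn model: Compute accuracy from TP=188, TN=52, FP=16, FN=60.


Accuracy = (TP+TN)/(TP+TN+FP+FN)
= (188+52)/(316)
= 240/316 = 75.95%

75.95%


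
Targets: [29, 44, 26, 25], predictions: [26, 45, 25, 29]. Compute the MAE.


Absolute errors: |29-26|=3, |44-45|=1, |26-25|=1, |25-29|=4
Sum = 9
MAE = 9/4 = 9/4

9/4


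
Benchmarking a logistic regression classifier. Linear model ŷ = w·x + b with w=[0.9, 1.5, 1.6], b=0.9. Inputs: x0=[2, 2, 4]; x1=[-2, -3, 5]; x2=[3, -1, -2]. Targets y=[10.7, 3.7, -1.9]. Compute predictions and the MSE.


ŷ0 = (0.9)·(2) + (1.5)·(2) + (1.6)·(4) + 0.9 = 12.1
ŷ1 = (0.9)·(-2) + (1.5)·(-3) + (1.6)·(5) + 0.9 = 2.6
ŷ2 = (0.9)·(3) + (1.5)·(-1) + (1.6)·(-2) + 0.9 = -1.1
errors² = [1.96, 1.21, 0.64]
MSE = 3.8100/3 = 1.27

1.27


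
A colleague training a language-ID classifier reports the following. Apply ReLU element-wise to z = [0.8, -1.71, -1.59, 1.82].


ReLU(0.8) = max(0, 0.8) = 0.8
ReLU(-1.71) = max(0, -1.71) = 0.0
ReLU(-1.59) = max(0, -1.59) = 0.0
ReLU(1.82) = max(0, 1.82) = 1.82
result = [0.8, 0.0, 0.0, 1.82]

[0.8, 0.0, 0.0, 1.82]


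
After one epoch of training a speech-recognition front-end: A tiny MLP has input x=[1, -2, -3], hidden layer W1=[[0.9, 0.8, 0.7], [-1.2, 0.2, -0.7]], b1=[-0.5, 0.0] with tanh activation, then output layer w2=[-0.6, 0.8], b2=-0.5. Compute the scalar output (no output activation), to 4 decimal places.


z1[0] = (0.9)·(1) + (0.8)·(-2) + (0.7)·(-3) - 0.5 = -3.3
z1[1] = (-1.2)·(1) + (0.2)·(-2) + (-0.7)·(-3) + 0.0 = 0.5
h = tanh(z1) = [-0.9973, 0.4621]
output = (-0.6)·(-0.9973) + (0.8)·(0.4621) - 0.5 = 0.4681

0.4681


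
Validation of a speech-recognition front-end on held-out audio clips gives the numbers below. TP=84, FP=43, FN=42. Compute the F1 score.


Precision = 84/127 = 0.6614
Recall = 84/126 = 0.6667
F1 = 2·P·R/(P+R) = 2·TP/(2·TP+FP+FN) = 168/(168+43+42) = 168/253 = 0.664

0.664


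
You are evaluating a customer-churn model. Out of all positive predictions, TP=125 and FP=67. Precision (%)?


Precision = TP/(TP+FP)
= 125/(125+67)
= 125/192 = 65.1%

65.1%


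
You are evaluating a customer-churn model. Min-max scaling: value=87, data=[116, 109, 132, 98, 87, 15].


min=15, max=132
(87-15)/(132-15) = 72/117 = 0.6154

0.6154


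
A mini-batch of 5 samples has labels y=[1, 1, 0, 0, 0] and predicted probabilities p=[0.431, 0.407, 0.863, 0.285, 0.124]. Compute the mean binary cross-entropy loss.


L[0] = -ln(0.431) = 0.8416
L[1] = -ln(0.407) = 0.8989
L[2] = -ln(1-0.863) = -ln(0.137) = 1.9878
L[3] = -ln(1-0.285) = -ln(0.715) = 0.3355
L[4] = -ln(1-0.124) = -ln(0.876) = 0.1324
mean = (0.8416 + 0.8989 + 1.9878 + 0.3355 + 0.1324)/5 = 0.8392

0.8392


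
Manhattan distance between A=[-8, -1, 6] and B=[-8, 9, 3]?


d = |-8+ 8| + |-1-9| + |6-3|
  = 0 + 10 + 3
  = 13

13


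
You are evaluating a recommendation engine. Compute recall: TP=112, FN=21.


Recall = TP/(TP+FN)
= 112/(112+21)
= 112/133 = 84.21%

84.21%


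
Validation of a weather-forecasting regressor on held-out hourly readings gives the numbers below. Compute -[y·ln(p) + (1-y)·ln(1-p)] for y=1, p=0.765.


BCE = -[y·ln(p) + (1-y)·ln(1-p)]
= -1·ln(0.765) - 0
= -ln(0.765) = 0.2679

0.2679


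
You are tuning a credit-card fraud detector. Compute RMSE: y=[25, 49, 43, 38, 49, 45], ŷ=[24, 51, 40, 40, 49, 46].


MSE = 19/6 = 3.1667
RMSE = √(19/6) = 1.7795

1.7795


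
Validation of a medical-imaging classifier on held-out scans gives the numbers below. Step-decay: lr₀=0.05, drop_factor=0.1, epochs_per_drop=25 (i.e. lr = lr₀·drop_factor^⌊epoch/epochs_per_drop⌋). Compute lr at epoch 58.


n_drops = ⌊58/25⌋ = 2
lr = 0.05·0.1^2 = 0.05·0.01 = 0.0005

0.0005


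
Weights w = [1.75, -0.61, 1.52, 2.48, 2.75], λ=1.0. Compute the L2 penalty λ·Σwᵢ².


‖w‖₂² = (1.75)² + (-0.61)² + (1.52)² + (2.48)² + (2.75)²
     = 3.0625 + 0.3721 + 2.3104 + 6.1504 + 7.5625
     = 19.4579
λ·‖w‖₂² = 1.0·19.4579 = 19.4579

19.4579


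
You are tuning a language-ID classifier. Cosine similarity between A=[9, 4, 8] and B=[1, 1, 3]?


A·B = 9·1 + 4·1 + 8·3 = 37
‖A‖ = √161 = 12.6886, ‖B‖ = √11 = 3.3166
cos = 37/(√161·√11) = 37/√1771 = 0.8792

0.8792


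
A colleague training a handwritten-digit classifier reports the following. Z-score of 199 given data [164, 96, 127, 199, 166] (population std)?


μ = 150.4, σ = 35.4886
z = (199 - 150.4)/35.4886 = 1.3695

1.3695


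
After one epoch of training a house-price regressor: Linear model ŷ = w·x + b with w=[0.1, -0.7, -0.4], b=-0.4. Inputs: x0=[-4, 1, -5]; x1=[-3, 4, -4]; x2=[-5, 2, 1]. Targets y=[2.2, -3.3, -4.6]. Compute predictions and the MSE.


ŷ0 = (0.1)·(-4) + (-0.7)·(1) + (-0.4)·(-5) - 0.4 = 0.5
ŷ1 = (0.1)·(-3) + (-0.7)·(4) + (-0.4)·(-4) - 0.4 = -1.9
ŷ2 = (0.1)·(-5) + (-0.7)·(2) + (-0.4)·(1) - 0.4 = -2.7
errors² = [2.89, 1.96, 3.61]
MSE = 8.4600/3 = 2.82

2.82


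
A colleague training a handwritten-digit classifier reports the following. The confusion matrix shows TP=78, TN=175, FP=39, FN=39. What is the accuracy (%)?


Accuracy = (TP+TN)/(TP+TN+FP+FN)
= (78+175)/(331)
= 253/331 = 76.44%

76.44%


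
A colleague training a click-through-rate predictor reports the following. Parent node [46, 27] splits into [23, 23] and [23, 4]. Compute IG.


Parent = [46, 27], H_parent = 0.9506
H_left = 1 (n=46), H_right = 0.6052 (n=27)
H_children = (46/73)·1 + (27/73)·0.6052 = 0.854
IG = 0.9506 - 0.854 = 0.0966

0.0966


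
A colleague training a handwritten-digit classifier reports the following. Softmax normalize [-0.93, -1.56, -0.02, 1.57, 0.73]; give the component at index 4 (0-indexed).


Exponentials: e^-0.93=0.3946, e^-1.56=0.2101, e^-0.02=0.9802, e^1.57=4.8066, e^0.73=2.0751
Sum = 8.4666
Softmax = [0.0466, 0.0248, 0.1158, 0.5677, 0.2451]
p[4] = 2.0751/8.4666 = 0.2451

0.2451


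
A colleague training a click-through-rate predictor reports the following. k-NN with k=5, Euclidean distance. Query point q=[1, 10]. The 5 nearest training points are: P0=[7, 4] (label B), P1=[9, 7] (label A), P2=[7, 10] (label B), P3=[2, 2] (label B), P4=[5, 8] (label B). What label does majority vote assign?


d(q,P0) = 8.4853  (label B)
d(q,P1) = 8.544  (label A)
d(q,P2) = 6.0  (label B)
d(q,P3) = 8.0623  (label B)
d(q,P4) = 4.4721  (label B)
Votes: A=1, B=4
Majority → B

B


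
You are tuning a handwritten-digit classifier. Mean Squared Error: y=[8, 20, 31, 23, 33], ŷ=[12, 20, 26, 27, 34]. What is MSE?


Squared errors: (8-12)²=16, (20-20)²=0, (31-26)²=25, (23-27)²=16, (33-34)²=1
Sum = 58
MSE = 58/5 = 58/5

58/5


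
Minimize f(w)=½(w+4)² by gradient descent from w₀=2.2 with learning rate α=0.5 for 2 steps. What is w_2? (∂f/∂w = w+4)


step 1: grad = 2.2+4 = 6.2; w = 2.2 - 0.5·(6.2) = -0.9
step 2: grad = -0.9+4 = 3.1; w = -0.9 - 0.5·(3.1) = -2.45

-2.45


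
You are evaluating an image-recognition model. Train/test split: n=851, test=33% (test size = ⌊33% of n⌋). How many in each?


Test = ⌊851·33/100⌋ = 280
Train = 851 - 280 = 571

Train: 571, Test: 280


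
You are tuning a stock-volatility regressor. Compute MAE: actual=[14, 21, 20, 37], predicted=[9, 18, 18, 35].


Absolute errors: |14-9|=5, |21-18|=3, |20-18|=2, |37-35|=2
Sum = 12
MAE = 12/4 = 3

3


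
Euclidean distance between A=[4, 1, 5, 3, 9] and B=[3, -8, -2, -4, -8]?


d = √((4-3)² + (1+ 8)² + (5+ 2)² + (3+ 4)² + (9+ 8)²)
  = √(1 + 81 + 49 + 49 + 289)
  = √469 = 21.6564

21.6564


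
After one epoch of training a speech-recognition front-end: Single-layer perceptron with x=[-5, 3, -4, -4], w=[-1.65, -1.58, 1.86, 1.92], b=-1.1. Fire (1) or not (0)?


z = (-5)·(-1.65) + (3)·(-1.58) + (-4)·(1.86) + (-4)·(1.92) - 1.1
  = -12.71
step(z) = 0 (z<0)

0


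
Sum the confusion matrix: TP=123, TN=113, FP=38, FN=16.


Total = TP + TN + FP + FN
= 123 + 113 + 38 + 16
= 290
(Predicted positive: 161, predicted negative: 129)

290


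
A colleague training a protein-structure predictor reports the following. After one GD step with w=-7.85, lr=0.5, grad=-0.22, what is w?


w_new = w - α·∇
= -7.85 - 0.5·-0.22
= -7.85 + 0.11
= -7.74

-7.74


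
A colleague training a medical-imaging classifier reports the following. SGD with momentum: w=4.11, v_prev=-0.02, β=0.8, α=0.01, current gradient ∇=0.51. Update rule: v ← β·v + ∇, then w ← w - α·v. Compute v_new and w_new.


v_new = 0.8·-0.02 + 0.51 = -0.016 + 0.51 = 0.494
w_new = 4.11 - 0.01·0.494 = 4.11 - 0.00494 = 4.10506

v_new=0.494, w_new=4.10506


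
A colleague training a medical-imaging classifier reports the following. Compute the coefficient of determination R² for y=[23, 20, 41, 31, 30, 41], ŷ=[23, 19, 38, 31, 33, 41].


ȳ = 31
SS_res = Σ(y-ŷ)² = 19
SS_tot = Σ(y-ȳ)² = 386
R² = 1 - SS_res/SS_tot = 1 - 0.0492 = 0.9508

0.9508


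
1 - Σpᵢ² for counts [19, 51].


Probabilities: [19/70, 51/70] ≈ [0.2714, 0.7286]
Σpᵢ² = (361 + 2601)/70² = 2962/4900
Gini = 1 - Σpᵢ² = 1 - 2962/4900 = 0.3955

0.3955


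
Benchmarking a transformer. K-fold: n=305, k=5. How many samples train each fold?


Fold size = 305/5 = 61
Training per fold = 305 - 61 = 244

244


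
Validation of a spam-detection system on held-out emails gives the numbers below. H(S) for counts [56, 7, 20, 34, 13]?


Probabilities: [56/130, 7/130, 20/130, 34/130, 13/130] ≈ [0.4308, 0.0538, 0.1538, 0.2615, 0.1]
H = -((56/130)·log₂(56/130) + (7/130)·log₂(7/130) + (20/130)·log₂(20/130) + (34/130)·log₂(34/130) + (13/130)·log₂(13/130))
  = 2.004 bits

2.004 bits


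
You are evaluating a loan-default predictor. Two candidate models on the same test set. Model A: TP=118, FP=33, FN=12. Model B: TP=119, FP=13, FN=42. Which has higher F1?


Model A: P=118/151=0.7815, R=118/130=0.9077, F1=2PR/(P+R)=2TP/(2TP+FP+FN)=236/281=0.8399
Model B: P=119/132=0.9015, R=119/161=0.7391, F1=2PR/(P+R)=2TP/(2TP+FP+FN)=238/293=0.8123
0.8399 > 0.8123 → Model A

Model A


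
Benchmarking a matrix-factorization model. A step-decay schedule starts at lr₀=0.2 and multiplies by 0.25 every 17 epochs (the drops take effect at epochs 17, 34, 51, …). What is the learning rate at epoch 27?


n_drops = ⌊27/17⌋ = 1
lr = 0.2·0.25^1 = 0.2·0.25 = 0.05

0.05


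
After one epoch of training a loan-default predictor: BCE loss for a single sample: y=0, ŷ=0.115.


BCE = -[y·ln(p) + (1-y)·ln(1-p)]
= -0 - 1·ln(1-0.115)
= -ln(0.885) = 0.1222

0.1222


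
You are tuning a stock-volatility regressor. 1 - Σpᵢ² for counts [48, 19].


Probabilities: [48/67, 19/67] ≈ [0.7164, 0.2836]
Σpᵢ² = (2304 + 361)/67² = 2665/4489
Gini = 1 - Σpᵢ² = 1 - 2665/4489 = 0.4063

0.4063


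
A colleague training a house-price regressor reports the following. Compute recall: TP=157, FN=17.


Recall = TP/(TP+FN)
= 157/(157+17)
= 157/174 = 90.23%

90.23%


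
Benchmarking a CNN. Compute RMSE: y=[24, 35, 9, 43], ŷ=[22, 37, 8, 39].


MSE = 25/4 = 6.25
RMSE = √(25/4) = 2.5

2.5


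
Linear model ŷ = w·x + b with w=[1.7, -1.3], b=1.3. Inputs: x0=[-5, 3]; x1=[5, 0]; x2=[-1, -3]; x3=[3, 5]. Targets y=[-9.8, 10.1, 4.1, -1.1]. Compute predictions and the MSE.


ŷ0 = (1.7)·(-5) + (-1.3)·(3) + 1.3 = -11.1
ŷ1 = (1.7)·(5) + (-1.3)·(0) + 1.3 = 9.8
ŷ2 = (1.7)·(-1) + (-1.3)·(-3) + 1.3 = 3.5
ŷ3 = (1.7)·(3) + (-1.3)·(5) + 1.3 = -0.1
errors² = [1.69, 0.09, 0.36, 1.0]
MSE = 3.1400/4 = 0.785

0.785


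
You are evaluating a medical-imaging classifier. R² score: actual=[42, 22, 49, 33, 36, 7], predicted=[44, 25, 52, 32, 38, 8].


ȳ = 31.5
SS_res = Σ(y-ŷ)² = 28
SS_tot = Σ(y-ȳ)² = 1129.5
R² = 1 - SS_res/SS_tot = 1 - 0.0248 = 0.9752

0.9752


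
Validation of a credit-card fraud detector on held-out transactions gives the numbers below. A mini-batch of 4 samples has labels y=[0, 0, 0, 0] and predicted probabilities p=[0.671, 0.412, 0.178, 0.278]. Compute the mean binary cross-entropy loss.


L[0] = -ln(1-0.671) = -ln(0.329) = 1.1117
L[1] = -ln(1-0.412) = -ln(0.588) = 0.531
L[2] = -ln(1-0.178) = -ln(0.822) = 0.196
L[3] = -ln(1-0.278) = -ln(0.722) = 0.3257
mean = (1.1117 + 0.531 + 0.196 + 0.3257)/4 = 0.5411

0.5411


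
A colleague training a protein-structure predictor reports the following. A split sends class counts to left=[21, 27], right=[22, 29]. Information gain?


Parent = [43, 56], H_parent = 0.9875
H_left = 0.9887 (n=48), H_right = 0.9864 (n=51)
H_children = (48/99)·0.9887 + (51/99)·0.9864 = 0.9875
IG = 0.9875 - 0.9875 = 0.0

0.0


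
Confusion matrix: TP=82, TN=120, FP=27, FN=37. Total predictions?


Total = TP + TN + FP + FN
= 82 + 120 + 27 + 37
= 266
(Predicted positive: 109, predicted negative: 157)

266


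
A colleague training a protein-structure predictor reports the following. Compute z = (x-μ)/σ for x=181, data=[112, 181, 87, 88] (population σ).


μ = 117, σ = 38.2818
z = (181 - 117)/38.2818 = 1.6718

1.6718


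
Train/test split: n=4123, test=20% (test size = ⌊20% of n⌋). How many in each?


Test = ⌊4123·20/100⌋ = 824
Train = 4123 - 824 = 3299

Train: 3299, Test: 824


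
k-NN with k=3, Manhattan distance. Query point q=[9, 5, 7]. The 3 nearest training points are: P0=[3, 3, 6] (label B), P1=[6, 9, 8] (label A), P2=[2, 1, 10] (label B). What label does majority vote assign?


d(q,P0) = 9  (label B)
d(q,P1) = 8  (label A)
d(q,P2) = 14  (label B)
Votes: A=1, B=2
Majority → B

B


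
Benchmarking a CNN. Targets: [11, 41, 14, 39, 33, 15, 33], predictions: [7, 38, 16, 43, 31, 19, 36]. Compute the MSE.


Squared errors: (11-7)²=16, (41-38)²=9, (14-16)²=4, (39-43)²=16, (33-31)²=4, (15-19)²=16, (33-36)²=9
Sum = 74
MSE = 74/7 = 74/7

74/7


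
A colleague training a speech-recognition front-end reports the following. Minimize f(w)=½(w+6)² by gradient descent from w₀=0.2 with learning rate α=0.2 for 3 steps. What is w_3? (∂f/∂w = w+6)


step 1: grad = 0.2+6 = 6.2; w = 0.2 - 0.2·(6.2) = -1.04
step 2: grad = -1.04+6 = 4.96; w = -1.04 - 0.2·(4.96) = -2.032
step 3: grad = -2.032+6 = 3.968; w = -2.032 - 0.2·(3.968) = -2.8256

-2.8256


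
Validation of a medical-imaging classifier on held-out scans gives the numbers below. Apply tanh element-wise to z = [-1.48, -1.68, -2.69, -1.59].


tanh(-1.48) = -0.9015
tanh(-1.68) = -0.9329
tanh(-2.69) = -0.9908
tanh(-1.59) = -0.9201
result = [-0.9015, -0.9329, -0.9908, -0.9201]

[-0.9015, -0.9329, -0.9908, -0.9201]


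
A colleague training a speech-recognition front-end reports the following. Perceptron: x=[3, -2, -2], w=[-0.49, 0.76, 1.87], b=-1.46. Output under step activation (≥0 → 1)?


z = (3)·(-0.49) + (-2)·(0.76) + (-2)·(1.87) - 1.46
  = -8.19
step(z) = 0 (z<0)

0


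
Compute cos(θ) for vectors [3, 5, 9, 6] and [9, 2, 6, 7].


A·B = 3·9 + 5·2 + 9·6 + 6·7 = 133
‖A‖ = √151 = 12.2882, ‖B‖ = √170 = 13.0384
cos = 133/(√151·√170) = 133/√25670 = 0.8301

0.8301


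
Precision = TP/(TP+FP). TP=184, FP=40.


Precision = TP/(TP+FP)
= 184/(184+40)
= 184/224 = 82.14%

82.14%


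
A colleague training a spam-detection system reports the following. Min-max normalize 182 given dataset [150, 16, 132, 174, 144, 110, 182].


min=16, max=182
(182-16)/(182-16) = 166/166 = 1.0

1.0


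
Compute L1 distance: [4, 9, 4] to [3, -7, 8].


d = |4-3| + |9+ 7| + |4-8|
  = 1 + 16 + 4
  = 21

21


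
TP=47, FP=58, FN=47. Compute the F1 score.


Precision = 47/105 = 0.4476
Recall = 47/94 = 0.5
F1 = 2·P·R/(P+R) = 2·TP/(2·TP+FP+FN) = 94/(94+58+47) = 94/199 = 0.4724

0.4724


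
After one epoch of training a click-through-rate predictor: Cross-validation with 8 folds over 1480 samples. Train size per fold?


Fold size = 1480/8 = 185
Training per fold = 1480 - 185 = 1295

1295


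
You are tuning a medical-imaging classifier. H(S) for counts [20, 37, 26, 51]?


Probabilities: [20/134, 37/134, 26/134, 51/134] ≈ [0.1493, 0.2761, 0.194, 0.3806]
H = -((20/134)·log₂(20/134) + (37/134)·log₂(37/134) + (26/134)·log₂(26/134) + (51/134)·log₂(51/134))
  = 1.9117 bits

1.9117 bits


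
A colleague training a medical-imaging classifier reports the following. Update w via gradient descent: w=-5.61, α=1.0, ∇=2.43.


w_new = w - α·∇
= -5.61 - 1.0·2.43
= -5.61 - 2.43
= -8.04

-8.04


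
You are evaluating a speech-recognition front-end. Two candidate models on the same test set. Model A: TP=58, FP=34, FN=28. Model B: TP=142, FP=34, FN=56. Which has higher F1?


Model A: P=58/92=0.6304, R=58/86=0.6744, F1=2PR/(P+R)=2TP/(2TP+FP+FN)=116/178=0.6517
Model B: P=142/176=0.8068, R=142/198=0.7172, F1=2PR/(P+R)=2TP/(2TP+FP+FN)=284/374=0.7594
0.6517 < 0.7594 → Model B

Model B


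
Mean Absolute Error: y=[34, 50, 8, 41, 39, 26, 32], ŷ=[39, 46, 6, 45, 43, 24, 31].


Absolute errors: |34-39|=5, |50-46|=4, |8-6|=2, |41-45|=4, |39-43|=4, |26-24|=2, |32-31|=1
Sum = 22
MAE = 22/7 = 22/7

22/7


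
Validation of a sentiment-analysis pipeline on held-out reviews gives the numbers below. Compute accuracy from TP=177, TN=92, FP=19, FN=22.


Accuracy = (TP+TN)/(TP+TN+FP+FN)
= (177+92)/(310)
= 269/310 = 86.77%

86.77%


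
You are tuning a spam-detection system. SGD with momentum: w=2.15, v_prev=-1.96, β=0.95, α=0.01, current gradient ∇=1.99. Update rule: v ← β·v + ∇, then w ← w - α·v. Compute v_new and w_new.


v_new = 0.95·-1.96 + 1.99 = -1.862 + 1.99 = 0.128
w_new = 2.15 - 0.01·0.128 = 2.15 - 0.00128 = 2.14872

v_new=0.128, w_new=2.14872


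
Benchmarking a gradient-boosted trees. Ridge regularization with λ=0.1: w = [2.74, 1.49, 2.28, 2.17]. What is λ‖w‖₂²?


‖w‖₂² = (2.74)² + (1.49)² + (2.28)² + (2.17)²
     = 7.5076 + 2.2201 + 5.1984 + 4.7089
     = 19.635
λ·‖w‖₂² = 0.1·19.635 = 1.9635

1.9635


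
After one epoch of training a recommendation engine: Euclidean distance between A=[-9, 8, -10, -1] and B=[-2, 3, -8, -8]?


d = √((-9+ 2)² + (8-3)² + (-10+ 8)² + (-1+ 8)²)
  = √(49 + 25 + 4 + 49)
  = √127 = 11.2694

11.2694


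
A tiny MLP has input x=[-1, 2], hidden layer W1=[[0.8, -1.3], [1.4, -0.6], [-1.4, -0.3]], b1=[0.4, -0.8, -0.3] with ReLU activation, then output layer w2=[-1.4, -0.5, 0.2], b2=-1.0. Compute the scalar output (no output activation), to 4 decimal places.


z1[0] = (0.8)·(-1) + (-1.3)·(2) + 0.4 = -3.0
z1[1] = (1.4)·(-1) + (-0.6)·(2) - 0.8 = -3.4
z1[2] = (-1.4)·(-1) + (-0.3)·(2) - 0.3 = 0.5
h = ReLU(z1) = [0.0, 0.0, 0.5]
output = (-1.4)·(0.0) + (-0.5)·(0.0) + (0.2)·(0.5) - 1.0 = -0.9

-0.9


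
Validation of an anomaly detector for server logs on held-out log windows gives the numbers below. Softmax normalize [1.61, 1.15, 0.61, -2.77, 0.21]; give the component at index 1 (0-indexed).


Exponentials: e^1.61=5.0028, e^1.15=3.1582, e^0.61=1.8404, e^-2.77=0.0627, e^0.21=1.2337
Sum = 11.2978
Softmax = [0.4428, 0.2795, 0.1629, 0.0055, 0.1092]
p[1] = 3.1582/11.2978 = 0.2795

0.2795


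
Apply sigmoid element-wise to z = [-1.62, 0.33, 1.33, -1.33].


σ(-1.62) = 1/(1+e^1.62) = 0.1652
σ(0.33) = 1/(1+e^-0.33) = 0.5818
σ(1.33) = 1/(1+e^-1.33) = 0.7908
σ(-1.33) = 1/(1+e^1.33) = 0.2092
result = [0.1652, 0.5818, 0.7908, 0.2092]

[0.1652, 0.5818, 0.7908, 0.2092]


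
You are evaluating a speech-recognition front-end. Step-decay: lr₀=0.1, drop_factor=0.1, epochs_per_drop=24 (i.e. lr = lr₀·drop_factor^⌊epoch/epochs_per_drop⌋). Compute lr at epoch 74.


n_drops = ⌊74/24⌋ = 3
lr = 0.1·0.1^3 = 0.1·0.001 = 0.0001

0.0001


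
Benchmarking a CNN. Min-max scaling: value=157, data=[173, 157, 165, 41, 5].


min=5, max=173
(157-5)/(173-5) = 152/168 = 0.9048

0.9048


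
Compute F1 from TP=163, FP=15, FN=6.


Precision = 163/178 = 0.9157
Recall = 163/169 = 0.9645
F1 = 2·P·R/(P+R) = 2·TP/(2·TP+FP+FN) = 326/(326+15+6) = 326/347 = 0.9395

0.9395


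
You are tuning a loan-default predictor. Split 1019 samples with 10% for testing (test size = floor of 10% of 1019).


Test = ⌊1019·10/100⌋ = 101
Train = 1019 - 101 = 918

Train: 918, Test: 101


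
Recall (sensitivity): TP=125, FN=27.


Recall = TP/(TP+FN)
= 125/(125+27)
= 125/152 = 82.24%

82.24%


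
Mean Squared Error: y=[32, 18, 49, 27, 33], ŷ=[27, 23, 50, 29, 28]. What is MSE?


Squared errors: (32-27)²=25, (18-23)²=25, (49-50)²=1, (27-29)²=4, (33-28)²=25
Sum = 80
MSE = 80/5 = 16

16


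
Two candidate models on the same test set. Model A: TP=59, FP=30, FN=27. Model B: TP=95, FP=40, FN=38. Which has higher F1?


Model A: P=59/89=0.6629, R=59/86=0.686, F1=2PR/(P+R)=2TP/(2TP+FP+FN)=118/175=0.6743
Model B: P=95/135=0.7037, R=95/133=0.7143, F1=2PR/(P+R)=2TP/(2TP+FP+FN)=190/268=0.709
0.6743 < 0.709 → Model B

Model B


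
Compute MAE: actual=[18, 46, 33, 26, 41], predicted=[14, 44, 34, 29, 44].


Absolute errors: |18-14|=4, |46-44|=2, |33-34|=1, |26-29|=3, |41-44|=3
Sum = 13
MAE = 13/5 = 13/5

13/5


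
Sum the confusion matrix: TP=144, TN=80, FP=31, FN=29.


Total = TP + TN + FP + FN
= 144 + 80 + 31 + 29
= 284
(Predicted positive: 175, predicted negative: 109)

284


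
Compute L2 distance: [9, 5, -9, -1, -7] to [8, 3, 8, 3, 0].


d = √((9-8)² + (5-3)² + (-9-8)² + (-1-3)² + (-7-0)²)
  = √(1 + 4 + 289 + 16 + 49)
  = √359 = 18.9473

18.9473


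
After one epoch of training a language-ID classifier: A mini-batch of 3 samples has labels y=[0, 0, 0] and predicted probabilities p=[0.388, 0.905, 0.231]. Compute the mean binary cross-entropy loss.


L[0] = -ln(1-0.388) = -ln(0.612) = 0.491
L[1] = -ln(1-0.905) = -ln(0.095) = 2.3539
L[2] = -ln(1-0.231) = -ln(0.769) = 0.2627
mean = (0.491 + 2.3539 + 0.2627)/3 = 1.0359

1.0359


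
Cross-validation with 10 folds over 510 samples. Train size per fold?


Fold size = 510/10 = 51
Training per fold = 510 - 51 = 459

459


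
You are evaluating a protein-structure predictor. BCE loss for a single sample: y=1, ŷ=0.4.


BCE = -[y·ln(p) + (1-y)·ln(1-p)]
= -1·ln(0.4) - 0
= -ln(0.4) = 0.9163

0.9163


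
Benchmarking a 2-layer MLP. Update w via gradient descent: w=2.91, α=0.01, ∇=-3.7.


w_new = w - α·∇
= 2.91 - 0.01·-3.7
= 2.91 + 0.037
= 2.947

2.947


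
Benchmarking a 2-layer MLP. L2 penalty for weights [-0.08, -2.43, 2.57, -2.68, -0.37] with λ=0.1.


‖w‖₂² = (-0.08)² + (-2.43)² + (2.57)² + (-2.68)² + (-0.37)²
     = 0.0064 + 5.9049 + 6.6049 + 7.1824 + 0.1369
     = 19.8355
λ·‖w‖₂² = 0.1·19.8355 = 1.98355

1.98355


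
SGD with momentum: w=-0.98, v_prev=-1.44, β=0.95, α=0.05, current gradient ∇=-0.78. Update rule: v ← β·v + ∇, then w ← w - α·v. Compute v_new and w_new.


v_new = 0.95·-1.44 - 0.78 = -1.368 - 0.78 = -2.148
w_new = -0.98 - 0.05·-2.148 = -0.98 + 0.1074 = -0.8726

v_new=-2.148, w_new=-0.8726


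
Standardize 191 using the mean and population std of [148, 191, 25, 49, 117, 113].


μ = 107.1667, σ = 56.2151
z = (191 - 107.1667)/56.2151 = 1.4913

1.4913


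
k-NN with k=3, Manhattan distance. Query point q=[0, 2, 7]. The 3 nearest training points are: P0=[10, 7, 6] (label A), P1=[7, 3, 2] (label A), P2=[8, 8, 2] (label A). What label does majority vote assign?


d(q,P0) = 16  (label A)
d(q,P1) = 13  (label A)
d(q,P2) = 19  (label A)
Votes: A=3, B=0
Majority → A

A


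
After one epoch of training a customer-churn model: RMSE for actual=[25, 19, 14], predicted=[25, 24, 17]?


MSE = 34/3 = 11.3333
RMSE = √(34/3) = 3.3665

3.3665


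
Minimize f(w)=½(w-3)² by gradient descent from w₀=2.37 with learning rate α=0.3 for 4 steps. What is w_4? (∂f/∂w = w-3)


step 1: grad = 2.37-3 = -0.63; w = 2.37 - 0.3·(-0.63) = 2.559
step 2: grad = 2.559-3 = -0.441; w = 2.559 - 0.3·(-0.441) = 2.6913
step 3: grad = 2.6913-3 = -0.3087; w = 2.6913 - 0.3·(-0.3087) = 2.78391
step 4: grad = 2.78391-3 = -0.21609; w = 2.78391 - 0.3·(-0.21609) = 2.848737

2.848737


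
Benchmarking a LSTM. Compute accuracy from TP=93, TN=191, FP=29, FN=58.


Accuracy = (TP+TN)/(TP+TN+FP+FN)
= (93+191)/(371)
= 284/371 = 76.55%

76.55%


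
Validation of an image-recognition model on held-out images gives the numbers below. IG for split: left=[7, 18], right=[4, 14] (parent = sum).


Parent = [11, 32], H_parent = 0.8204
H_left = 0.8555 (n=25), H_right = 0.7642 (n=18)
H_children = (25/43)·0.8555 + (18/43)·0.7642 = 0.8173
IG = 0.8204 - 0.8173 = 0.0031

0.0031


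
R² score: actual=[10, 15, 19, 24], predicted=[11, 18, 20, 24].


ȳ = 17
SS_res = Σ(y-ŷ)² = 11
SS_tot = Σ(y-ȳ)² = 106
R² = 1 - SS_res/SS_tot = 1 - 0.1038 = 0.8962

0.8962


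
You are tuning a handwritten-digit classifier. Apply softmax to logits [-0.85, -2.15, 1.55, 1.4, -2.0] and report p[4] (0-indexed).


Exponentials: e^-0.85=0.4274, e^-2.15=0.1165, e^1.55=4.7115, e^1.4=4.0552, e^-2.0=0.1353
Sum = 9.4459
Softmax = [0.0452, 0.0123, 0.4988, 0.4293, 0.0143]
p[4] = 0.1353/9.4459 = 0.0143

0.0143


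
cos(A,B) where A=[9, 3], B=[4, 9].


A·B = 9·4 + 3·9 = 63
‖A‖ = √90 = 9.4868, ‖B‖ = √97 = 9.8489
cos = 63/(√90·√97) = 63/√8730 = 0.6743

0.6743


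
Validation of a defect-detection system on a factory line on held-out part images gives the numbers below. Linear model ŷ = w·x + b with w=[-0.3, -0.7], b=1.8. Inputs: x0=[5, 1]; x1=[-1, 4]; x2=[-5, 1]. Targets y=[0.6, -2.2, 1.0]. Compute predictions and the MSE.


ŷ0 = (-0.3)·(5) + (-0.7)·(1) + 1.8 = -0.4
ŷ1 = (-0.3)·(-1) + (-0.7)·(4) + 1.8 = -0.7
ŷ2 = (-0.3)·(-5) + (-0.7)·(1) + 1.8 = 2.6
errors² = [1.0, 2.25, 2.56]
MSE = 5.8100/3 = 1.9367

1.9367


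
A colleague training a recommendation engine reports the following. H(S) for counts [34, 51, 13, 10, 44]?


Probabilities: [34/152, 51/152, 13/152, 10/152, 44/152] ≈ [0.2237, 0.3355, 0.0855, 0.0658, 0.2895]
H = -((34/152)·log₂(34/152) + (51/152)·log₂(51/152) + (13/152)·log₂(13/152) + (10/152)·log₂(10/152) + (44/152)·log₂(44/152))
  = 2.0913 bits

2.0913 bits


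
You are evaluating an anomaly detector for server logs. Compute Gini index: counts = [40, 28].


Probabilities: [40/68, 28/68] ≈ [0.5882, 0.4118]
Σpᵢ² = (1600 + 784)/68² = 2384/4624
Gini = 1 - Σpᵢ² = 1 - 2384/4624 = 0.4844

0.4844


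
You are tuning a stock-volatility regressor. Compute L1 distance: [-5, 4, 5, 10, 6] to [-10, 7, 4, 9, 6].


d = |-5+ 10| + |4-7| + |5-4| + |10-9| + |6-6|
  = 5 + 3 + 1 + 1 + 0
  = 10

10


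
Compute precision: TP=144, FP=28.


Precision = TP/(TP+FP)
= 144/(144+28)
= 144/172 = 83.72%

83.72%


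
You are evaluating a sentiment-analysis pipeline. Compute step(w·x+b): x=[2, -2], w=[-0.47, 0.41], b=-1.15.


z = (2)·(-0.47) + (-2)·(0.41) - 1.15
  = -2.91
step(z) = 0 (z<0)

0


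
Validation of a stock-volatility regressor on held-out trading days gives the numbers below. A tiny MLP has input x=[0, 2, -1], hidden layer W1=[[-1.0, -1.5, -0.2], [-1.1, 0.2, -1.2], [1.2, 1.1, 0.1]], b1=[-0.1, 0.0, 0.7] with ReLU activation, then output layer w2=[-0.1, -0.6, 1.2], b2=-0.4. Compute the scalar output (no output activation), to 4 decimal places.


z1[0] = (-1.0)·(0) + (-1.5)·(2) + (-0.2)·(-1) - 0.1 = -2.9
z1[1] = (-1.1)·(0) + (0.2)·(2) + (-1.2)·(-1) + 0.0 = 1.6
z1[2] = (1.2)·(0) + (1.1)·(2) + (0.1)·(-1) + 0.7 = 2.8
h = ReLU(z1) = [0.0, 1.6, 2.8]
output = (-0.1)·(0.0) + (-0.6)·(1.6) + (1.2)·(2.8) - 0.4 = 2.0

2.0


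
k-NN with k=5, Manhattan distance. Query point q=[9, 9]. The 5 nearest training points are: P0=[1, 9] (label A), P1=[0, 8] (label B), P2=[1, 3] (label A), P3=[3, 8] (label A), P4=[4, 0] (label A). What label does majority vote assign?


d(q,P0) = 8  (label A)
d(q,P1) = 10  (label B)
d(q,P2) = 14  (label A)
d(q,P3) = 7  (label A)
d(q,P4) = 14  (label A)
Votes: A=4, B=1
Majority → A

A


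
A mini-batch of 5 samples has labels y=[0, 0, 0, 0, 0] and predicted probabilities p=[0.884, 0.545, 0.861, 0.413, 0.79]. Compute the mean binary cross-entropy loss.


L[0] = -ln(1-0.884) = -ln(0.116) = 2.1542
L[1] = -ln(1-0.545) = -ln(0.455) = 0.7875
L[2] = -ln(1-0.861) = -ln(0.139) = 1.9733
L[3] = -ln(1-0.413) = -ln(0.587) = 0.5327
L[4] = -ln(1-0.79) = -ln(0.21) = 1.5606
mean = (2.1542 + 0.7875 + 1.9733 + 0.5327 + 1.5606)/5 = 1.4017

1.4017


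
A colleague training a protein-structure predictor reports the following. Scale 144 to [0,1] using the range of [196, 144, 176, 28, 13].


min=13, max=196
(144-13)/(196-13) = 131/183 = 0.7158

0.7158


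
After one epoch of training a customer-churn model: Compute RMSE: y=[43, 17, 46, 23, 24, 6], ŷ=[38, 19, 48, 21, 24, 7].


MSE = 38/6 = 6.3333
RMSE = √(38/6) = 2.5166

2.5166


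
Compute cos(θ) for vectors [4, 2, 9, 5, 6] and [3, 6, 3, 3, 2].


A·B = 4·3 + 2·6 + 9·3 + 5·3 + 6·2 = 78
‖A‖ = √162 = 12.7279, ‖B‖ = √67 = 8.1854
cos = 78/(√162·√67) = 78/√10854 = 0.7487

0.7487


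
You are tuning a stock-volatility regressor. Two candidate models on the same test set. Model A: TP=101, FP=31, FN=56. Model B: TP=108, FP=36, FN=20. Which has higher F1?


Model A: P=101/132=0.7652, R=101/157=0.6433, F1=2PR/(P+R)=2TP/(2TP+FP+FN)=202/289=0.699
Model B: P=108/144=0.75, R=108/128=0.8438, F1=2PR/(P+R)=2TP/(2TP+FP+FN)=216/272=0.7941
0.699 < 0.7941 → Model B

Model B


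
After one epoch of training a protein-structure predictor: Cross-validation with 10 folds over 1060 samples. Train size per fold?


Fold size = 1060/10 = 106
Training per fold = 1060 - 106 = 954

954


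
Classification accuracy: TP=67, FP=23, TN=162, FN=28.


Accuracy = (TP+TN)/(TP+TN+FP+FN)
= (67+162)/(280)
= 229/280 = 81.79%

81.79%


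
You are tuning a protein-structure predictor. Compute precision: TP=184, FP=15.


Precision = TP/(TP+FP)
= 184/(184+15)
= 184/199 = 92.46%

92.46%


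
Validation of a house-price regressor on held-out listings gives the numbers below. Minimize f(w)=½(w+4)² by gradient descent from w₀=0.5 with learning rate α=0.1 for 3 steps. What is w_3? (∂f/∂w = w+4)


step 1: grad = 0.5+4 = 4.5; w = 0.5 - 0.1·(4.5) = 0.05
step 2: grad = 0.05+4 = 4.05; w = 0.05 - 0.1·(4.05) = -0.355
step 3: grad = -0.355+4 = 3.645; w = -0.355 - 0.1·(3.645) = -0.7195

-0.7195


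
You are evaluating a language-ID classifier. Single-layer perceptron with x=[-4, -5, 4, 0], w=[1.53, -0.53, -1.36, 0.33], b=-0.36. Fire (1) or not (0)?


z = (-4)·(1.53) + (-5)·(-0.53) + (4)·(-1.36) + (0)·(0.33) - 0.36
  = -9.27
step(z) = 0 (z<0)

0


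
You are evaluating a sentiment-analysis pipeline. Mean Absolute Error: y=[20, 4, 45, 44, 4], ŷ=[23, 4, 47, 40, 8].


Absolute errors: |20-23|=3, |4-4|=0, |45-47|=2, |44-40|=4, |4-8|=4
Sum = 13
MAE = 13/5 = 13/5

13/5


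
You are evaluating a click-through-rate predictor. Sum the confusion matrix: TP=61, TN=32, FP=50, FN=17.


Total = TP + TN + FP + FN
= 61 + 32 + 50 + 17
= 160
(Predicted positive: 111, predicted negative: 49)

160


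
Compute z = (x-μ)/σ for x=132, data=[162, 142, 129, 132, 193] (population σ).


μ = 151.6, σ = 23.7032
z = (132 - 151.6)/23.7032 = -0.8269

-0.8269


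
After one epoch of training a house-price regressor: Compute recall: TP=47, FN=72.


Recall = TP/(TP+FN)
= 47/(47+72)
= 47/119 = 39.5%

39.5%


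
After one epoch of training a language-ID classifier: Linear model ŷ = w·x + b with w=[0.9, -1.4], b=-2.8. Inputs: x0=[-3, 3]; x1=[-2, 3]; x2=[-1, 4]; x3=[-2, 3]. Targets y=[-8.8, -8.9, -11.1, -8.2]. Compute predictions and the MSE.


ŷ0 = (0.9)·(-3) + (-1.4)·(3) - 2.8 = -9.7
ŷ1 = (0.9)·(-2) + (-1.4)·(3) - 2.8 = -8.8
ŷ2 = (0.9)·(-1) + (-1.4)·(4) - 2.8 = -9.3
ŷ3 = (0.9)·(-2) + (-1.4)·(3) - 2.8 = -8.8
errors² = [0.81, 0.01, 3.24, 0.36]
MSE = 4.4200/4 = 1.105

1.105


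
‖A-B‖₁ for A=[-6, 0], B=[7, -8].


d = |-6-7| + |0+ 8|
  = 13 + 8
  = 21

21


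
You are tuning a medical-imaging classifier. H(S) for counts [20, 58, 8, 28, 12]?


Probabilities: [20/126, 58/126, 8/126, 28/126, 12/126] ≈ [0.1587, 0.4603, 0.0635, 0.2222, 0.0952]
H = -((20/126)·log₂(20/126) + (58/126)·log₂(58/126) + (8/126)·log₂(8/126) + (28/126)·log₂(28/126) + (12/126)·log₂(12/126))
  = 1.9945 bits

1.9945 bits


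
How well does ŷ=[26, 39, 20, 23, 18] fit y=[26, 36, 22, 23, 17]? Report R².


ȳ = 24.8
SS_res = Σ(y-ŷ)² = 14
SS_tot = Σ(y-ȳ)² = 198.8
R² = 1 - SS_res/SS_tot = 1 - 0.0704 = 0.9296

0.9296
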